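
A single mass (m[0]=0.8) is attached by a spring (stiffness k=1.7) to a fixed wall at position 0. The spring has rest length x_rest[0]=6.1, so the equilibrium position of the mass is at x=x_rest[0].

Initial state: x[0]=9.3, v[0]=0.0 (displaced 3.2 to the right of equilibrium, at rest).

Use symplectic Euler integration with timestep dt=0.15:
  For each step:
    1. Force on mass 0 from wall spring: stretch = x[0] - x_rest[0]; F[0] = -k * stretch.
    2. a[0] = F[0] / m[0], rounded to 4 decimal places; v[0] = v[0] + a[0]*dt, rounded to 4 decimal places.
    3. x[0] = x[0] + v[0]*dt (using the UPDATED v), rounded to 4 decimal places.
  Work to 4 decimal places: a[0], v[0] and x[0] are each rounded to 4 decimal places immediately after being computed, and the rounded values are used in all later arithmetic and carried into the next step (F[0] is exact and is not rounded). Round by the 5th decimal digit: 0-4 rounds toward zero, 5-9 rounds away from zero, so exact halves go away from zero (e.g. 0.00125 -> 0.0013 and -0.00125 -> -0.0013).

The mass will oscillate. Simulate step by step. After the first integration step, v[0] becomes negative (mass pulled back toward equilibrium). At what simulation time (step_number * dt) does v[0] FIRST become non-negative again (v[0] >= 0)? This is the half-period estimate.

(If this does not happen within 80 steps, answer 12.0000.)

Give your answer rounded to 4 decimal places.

Answer: 2.2500

Derivation:
Step 0: x=[9.3000] v=[0.0000]
Step 1: x=[9.1470] v=[-1.0200]
Step 2: x=[8.8483] v=[-1.9912]
Step 3: x=[8.4182] v=[-2.8672]
Step 4: x=[7.8773] v=[-3.6061]
Step 5: x=[7.2514] v=[-4.1726]
Step 6: x=[6.5705] v=[-4.5396]
Step 7: x=[5.8671] v=[-4.6896]
Step 8: x=[5.1748] v=[-4.6154]
Step 9: x=[4.5267] v=[-4.3205]
Step 10: x=[3.9539] v=[-3.8190]
Step 11: x=[3.4837] v=[-3.1349]
Step 12: x=[3.1386] v=[-2.3010]
Step 13: x=[2.9350] v=[-1.3571]
Step 14: x=[2.8828] v=[-0.3483]
Step 15: x=[2.9844] v=[0.6772]
First v>=0 after going negative at step 15, time=2.2500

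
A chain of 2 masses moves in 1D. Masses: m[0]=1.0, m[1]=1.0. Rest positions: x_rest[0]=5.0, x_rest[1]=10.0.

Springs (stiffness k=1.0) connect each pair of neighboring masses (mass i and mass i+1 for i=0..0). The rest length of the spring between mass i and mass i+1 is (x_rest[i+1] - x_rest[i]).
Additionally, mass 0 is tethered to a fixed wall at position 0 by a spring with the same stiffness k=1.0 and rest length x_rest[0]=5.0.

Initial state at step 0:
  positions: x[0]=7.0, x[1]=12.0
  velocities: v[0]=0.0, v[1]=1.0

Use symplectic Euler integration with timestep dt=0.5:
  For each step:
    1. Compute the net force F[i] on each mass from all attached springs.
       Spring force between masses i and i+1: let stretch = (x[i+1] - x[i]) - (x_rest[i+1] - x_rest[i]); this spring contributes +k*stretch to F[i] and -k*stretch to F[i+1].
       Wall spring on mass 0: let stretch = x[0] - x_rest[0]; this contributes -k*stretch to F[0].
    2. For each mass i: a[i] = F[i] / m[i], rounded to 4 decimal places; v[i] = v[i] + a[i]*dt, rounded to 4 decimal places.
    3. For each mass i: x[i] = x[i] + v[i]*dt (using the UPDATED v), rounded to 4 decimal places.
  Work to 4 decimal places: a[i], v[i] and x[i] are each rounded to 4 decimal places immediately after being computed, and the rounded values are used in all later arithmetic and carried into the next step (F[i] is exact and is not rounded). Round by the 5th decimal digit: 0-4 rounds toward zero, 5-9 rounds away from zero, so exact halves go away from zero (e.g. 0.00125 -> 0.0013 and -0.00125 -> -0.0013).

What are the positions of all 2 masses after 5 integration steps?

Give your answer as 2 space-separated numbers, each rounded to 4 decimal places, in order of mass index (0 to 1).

Step 0: x=[7.0000 12.0000] v=[0.0000 1.0000]
Step 1: x=[6.5000 12.5000] v=[-1.0000 1.0000]
Step 2: x=[5.8750 12.7500] v=[-1.2500 0.5000]
Step 3: x=[5.5000 12.5313] v=[-0.7500 -0.4375]
Step 4: x=[5.5079 11.8047] v=[0.0157 -1.4532]
Step 5: x=[5.7130 10.7539] v=[0.4102 -2.1016]

Answer: 5.7130 10.7539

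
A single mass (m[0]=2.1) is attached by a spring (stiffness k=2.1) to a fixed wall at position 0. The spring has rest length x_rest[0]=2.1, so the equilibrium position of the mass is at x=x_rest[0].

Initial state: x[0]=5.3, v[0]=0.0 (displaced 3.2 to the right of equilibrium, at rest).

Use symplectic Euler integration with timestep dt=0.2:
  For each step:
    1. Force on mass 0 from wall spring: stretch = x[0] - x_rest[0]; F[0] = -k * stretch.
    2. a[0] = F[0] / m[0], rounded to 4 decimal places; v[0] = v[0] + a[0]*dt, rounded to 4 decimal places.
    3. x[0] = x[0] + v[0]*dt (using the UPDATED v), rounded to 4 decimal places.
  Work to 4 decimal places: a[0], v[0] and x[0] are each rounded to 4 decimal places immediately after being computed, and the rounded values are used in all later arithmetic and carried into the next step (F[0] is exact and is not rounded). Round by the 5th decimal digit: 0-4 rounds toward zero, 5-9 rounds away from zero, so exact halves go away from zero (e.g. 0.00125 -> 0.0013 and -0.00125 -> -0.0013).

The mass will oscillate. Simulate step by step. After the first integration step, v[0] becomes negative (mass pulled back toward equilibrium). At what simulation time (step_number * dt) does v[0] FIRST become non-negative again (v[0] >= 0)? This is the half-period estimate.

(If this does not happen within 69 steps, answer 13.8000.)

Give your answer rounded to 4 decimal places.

Step 0: x=[5.3000] v=[0.0000]
Step 1: x=[5.1720] v=[-0.6400]
Step 2: x=[4.9211] v=[-1.2544]
Step 3: x=[4.5574] v=[-1.8186]
Step 4: x=[4.0954] v=[-2.3101]
Step 5: x=[3.5536] v=[-2.7092]
Step 6: x=[2.9536] v=[-2.9999]
Step 7: x=[2.3195] v=[-3.1706]
Step 8: x=[1.6766] v=[-3.2145]
Step 9: x=[1.0506] v=[-3.1298]
Step 10: x=[0.4666] v=[-2.9199]
Step 11: x=[-0.0520] v=[-2.5932]
Step 12: x=[-0.4846] v=[-2.1628]
Step 13: x=[-0.8138] v=[-1.6459]
Step 14: x=[-1.0264] v=[-1.0631]
Step 15: x=[-1.1140] v=[-0.4378]
Step 16: x=[-1.0730] v=[0.2050]
First v>=0 after going negative at step 16, time=3.2000

Answer: 3.2000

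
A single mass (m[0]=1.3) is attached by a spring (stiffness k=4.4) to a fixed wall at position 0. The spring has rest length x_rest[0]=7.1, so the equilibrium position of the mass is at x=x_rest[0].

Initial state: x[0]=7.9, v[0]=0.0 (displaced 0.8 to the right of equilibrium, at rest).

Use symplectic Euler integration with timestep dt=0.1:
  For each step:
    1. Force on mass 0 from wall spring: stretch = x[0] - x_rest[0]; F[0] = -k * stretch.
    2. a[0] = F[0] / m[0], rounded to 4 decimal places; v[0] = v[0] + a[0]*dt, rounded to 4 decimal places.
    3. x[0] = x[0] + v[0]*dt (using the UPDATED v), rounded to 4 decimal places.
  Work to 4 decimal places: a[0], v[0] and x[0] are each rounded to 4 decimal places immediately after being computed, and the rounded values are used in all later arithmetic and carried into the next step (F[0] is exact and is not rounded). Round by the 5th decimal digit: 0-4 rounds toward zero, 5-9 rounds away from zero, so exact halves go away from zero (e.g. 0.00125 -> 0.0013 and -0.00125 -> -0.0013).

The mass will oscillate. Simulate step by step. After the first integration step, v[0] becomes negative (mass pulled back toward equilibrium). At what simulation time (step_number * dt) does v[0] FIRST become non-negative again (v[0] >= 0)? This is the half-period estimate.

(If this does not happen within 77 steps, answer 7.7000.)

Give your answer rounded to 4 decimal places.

Answer: 1.8000

Derivation:
Step 0: x=[7.9000] v=[0.0000]
Step 1: x=[7.8729] v=[-0.2708]
Step 2: x=[7.8197] v=[-0.5324]
Step 3: x=[7.7421] v=[-0.7760]
Step 4: x=[7.6428] v=[-0.9933]
Step 5: x=[7.5251] v=[-1.1770]
Step 6: x=[7.3930] v=[-1.3209]
Step 7: x=[7.2510] v=[-1.4201]
Step 8: x=[7.1039] v=[-1.4712]
Step 9: x=[6.9567] v=[-1.4725]
Step 10: x=[6.8143] v=[-1.4240]
Step 11: x=[6.6816] v=[-1.3273]
Step 12: x=[6.5630] v=[-1.1857]
Step 13: x=[6.4626] v=[-1.0040]
Step 14: x=[6.3838] v=[-0.7883]
Step 15: x=[6.3292] v=[-0.5459]
Step 16: x=[6.3007] v=[-0.2850]
Step 17: x=[6.2993] v=[-0.0145]
Step 18: x=[6.3250] v=[0.2565]
First v>=0 after going negative at step 18, time=1.8000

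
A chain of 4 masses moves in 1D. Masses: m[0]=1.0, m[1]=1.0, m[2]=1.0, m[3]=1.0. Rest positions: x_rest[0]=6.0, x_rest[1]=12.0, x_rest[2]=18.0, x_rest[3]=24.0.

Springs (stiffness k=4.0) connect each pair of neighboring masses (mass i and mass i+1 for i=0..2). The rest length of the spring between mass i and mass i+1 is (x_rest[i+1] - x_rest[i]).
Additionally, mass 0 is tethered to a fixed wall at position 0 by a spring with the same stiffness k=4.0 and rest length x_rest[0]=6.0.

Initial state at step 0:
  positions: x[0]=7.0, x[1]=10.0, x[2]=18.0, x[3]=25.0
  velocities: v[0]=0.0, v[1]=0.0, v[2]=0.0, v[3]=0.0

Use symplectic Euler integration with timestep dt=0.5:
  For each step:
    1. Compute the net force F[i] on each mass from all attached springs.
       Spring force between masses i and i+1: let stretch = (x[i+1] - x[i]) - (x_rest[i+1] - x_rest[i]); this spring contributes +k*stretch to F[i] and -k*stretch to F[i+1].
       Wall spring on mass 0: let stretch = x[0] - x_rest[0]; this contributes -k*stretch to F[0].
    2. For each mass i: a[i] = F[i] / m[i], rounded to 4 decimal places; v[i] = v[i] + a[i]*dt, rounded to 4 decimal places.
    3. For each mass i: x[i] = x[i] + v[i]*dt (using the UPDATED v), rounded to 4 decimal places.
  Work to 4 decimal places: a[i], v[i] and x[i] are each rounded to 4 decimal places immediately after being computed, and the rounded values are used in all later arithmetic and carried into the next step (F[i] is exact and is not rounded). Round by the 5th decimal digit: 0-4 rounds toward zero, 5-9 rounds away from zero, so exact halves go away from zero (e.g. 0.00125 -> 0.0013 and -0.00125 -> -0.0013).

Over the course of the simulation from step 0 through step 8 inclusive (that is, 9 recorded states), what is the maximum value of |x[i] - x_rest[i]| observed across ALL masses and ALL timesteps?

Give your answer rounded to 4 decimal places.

Step 0: x=[7.0000 10.0000 18.0000 25.0000] v=[0.0000 0.0000 0.0000 0.0000]
Step 1: x=[3.0000 15.0000 17.0000 24.0000] v=[-8.0000 10.0000 -2.0000 -2.0000]
Step 2: x=[8.0000 10.0000 21.0000 22.0000] v=[10.0000 -10.0000 8.0000 -4.0000]
Step 3: x=[7.0000 14.0000 15.0000 25.0000] v=[-2.0000 8.0000 -12.0000 6.0000]
Step 4: x=[6.0000 12.0000 18.0000 24.0000] v=[-2.0000 -4.0000 6.0000 -2.0000]
Step 5: x=[5.0000 10.0000 21.0000 23.0000] v=[-2.0000 -4.0000 6.0000 -2.0000]
Step 6: x=[4.0000 14.0000 15.0000 26.0000] v=[-2.0000 8.0000 -12.0000 6.0000]
Step 7: x=[9.0000 9.0000 19.0000 24.0000] v=[10.0000 -10.0000 8.0000 -4.0000]
Step 8: x=[5.0000 14.0000 18.0000 23.0000] v=[-8.0000 10.0000 -2.0000 -2.0000]
Max displacement = 3.0000

Answer: 3.0000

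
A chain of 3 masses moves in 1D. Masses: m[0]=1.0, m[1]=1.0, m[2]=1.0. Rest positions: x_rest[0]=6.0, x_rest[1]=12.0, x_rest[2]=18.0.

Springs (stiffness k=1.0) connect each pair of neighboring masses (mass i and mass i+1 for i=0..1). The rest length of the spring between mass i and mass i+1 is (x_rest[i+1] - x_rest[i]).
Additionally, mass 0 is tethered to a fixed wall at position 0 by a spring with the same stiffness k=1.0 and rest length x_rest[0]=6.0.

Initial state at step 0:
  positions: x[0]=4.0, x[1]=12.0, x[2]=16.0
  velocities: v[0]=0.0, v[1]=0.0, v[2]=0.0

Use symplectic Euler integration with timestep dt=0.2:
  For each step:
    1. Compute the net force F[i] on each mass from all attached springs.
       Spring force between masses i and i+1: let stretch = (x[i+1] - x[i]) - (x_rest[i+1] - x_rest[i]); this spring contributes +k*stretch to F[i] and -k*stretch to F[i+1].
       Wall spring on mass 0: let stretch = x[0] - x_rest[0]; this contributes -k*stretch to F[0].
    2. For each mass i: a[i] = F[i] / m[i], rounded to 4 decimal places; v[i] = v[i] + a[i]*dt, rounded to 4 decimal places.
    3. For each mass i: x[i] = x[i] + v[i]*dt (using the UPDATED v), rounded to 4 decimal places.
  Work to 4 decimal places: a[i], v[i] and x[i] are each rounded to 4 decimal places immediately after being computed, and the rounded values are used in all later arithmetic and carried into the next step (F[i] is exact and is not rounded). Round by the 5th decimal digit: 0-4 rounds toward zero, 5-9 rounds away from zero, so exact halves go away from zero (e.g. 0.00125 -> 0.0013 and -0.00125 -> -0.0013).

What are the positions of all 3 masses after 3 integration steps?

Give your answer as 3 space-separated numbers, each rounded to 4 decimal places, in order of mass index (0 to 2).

Step 0: x=[4.0000 12.0000 16.0000] v=[0.0000 0.0000 0.0000]
Step 1: x=[4.1600 11.8400 16.0800] v=[0.8000 -0.8000 0.4000]
Step 2: x=[4.4608 11.5424 16.2304] v=[1.5040 -1.4880 0.7520]
Step 3: x=[4.8664 11.1491 16.4333] v=[2.0282 -1.9667 1.0144]

Answer: 4.8664 11.1491 16.4333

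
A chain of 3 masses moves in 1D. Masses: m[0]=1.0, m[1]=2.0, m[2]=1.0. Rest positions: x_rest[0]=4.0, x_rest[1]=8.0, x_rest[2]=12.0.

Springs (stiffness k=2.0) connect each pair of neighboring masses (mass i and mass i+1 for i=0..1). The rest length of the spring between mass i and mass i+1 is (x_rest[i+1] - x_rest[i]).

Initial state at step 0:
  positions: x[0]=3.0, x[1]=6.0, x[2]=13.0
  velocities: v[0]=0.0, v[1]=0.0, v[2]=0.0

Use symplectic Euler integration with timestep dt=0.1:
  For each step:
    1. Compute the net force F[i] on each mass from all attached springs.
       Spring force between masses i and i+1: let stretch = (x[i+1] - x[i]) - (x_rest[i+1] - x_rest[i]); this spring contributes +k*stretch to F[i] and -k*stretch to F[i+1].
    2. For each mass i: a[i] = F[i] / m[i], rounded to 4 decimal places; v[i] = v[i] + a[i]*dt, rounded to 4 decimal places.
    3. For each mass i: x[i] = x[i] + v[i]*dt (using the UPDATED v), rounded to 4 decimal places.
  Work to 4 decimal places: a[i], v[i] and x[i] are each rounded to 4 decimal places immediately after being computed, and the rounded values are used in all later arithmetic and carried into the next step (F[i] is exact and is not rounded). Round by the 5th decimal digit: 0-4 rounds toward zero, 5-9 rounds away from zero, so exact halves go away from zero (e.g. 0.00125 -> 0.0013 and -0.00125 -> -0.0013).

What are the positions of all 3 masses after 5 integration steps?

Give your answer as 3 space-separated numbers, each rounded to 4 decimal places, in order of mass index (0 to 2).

Answer: 2.7404 6.5458 12.1680

Derivation:
Step 0: x=[3.0000 6.0000 13.0000] v=[0.0000 0.0000 0.0000]
Step 1: x=[2.9800 6.0400 12.9400] v=[-0.2000 0.4000 -0.6000]
Step 2: x=[2.9412 6.1184 12.8220] v=[-0.3880 0.7840 -1.1800]
Step 3: x=[2.8859 6.2321 12.6499] v=[-0.5526 1.1366 -1.7207]
Step 4: x=[2.8176 6.3765 12.4295] v=[-0.6834 1.4438 -2.2043]
Step 5: x=[2.7404 6.5458 12.1680] v=[-0.7716 1.6932 -2.6149]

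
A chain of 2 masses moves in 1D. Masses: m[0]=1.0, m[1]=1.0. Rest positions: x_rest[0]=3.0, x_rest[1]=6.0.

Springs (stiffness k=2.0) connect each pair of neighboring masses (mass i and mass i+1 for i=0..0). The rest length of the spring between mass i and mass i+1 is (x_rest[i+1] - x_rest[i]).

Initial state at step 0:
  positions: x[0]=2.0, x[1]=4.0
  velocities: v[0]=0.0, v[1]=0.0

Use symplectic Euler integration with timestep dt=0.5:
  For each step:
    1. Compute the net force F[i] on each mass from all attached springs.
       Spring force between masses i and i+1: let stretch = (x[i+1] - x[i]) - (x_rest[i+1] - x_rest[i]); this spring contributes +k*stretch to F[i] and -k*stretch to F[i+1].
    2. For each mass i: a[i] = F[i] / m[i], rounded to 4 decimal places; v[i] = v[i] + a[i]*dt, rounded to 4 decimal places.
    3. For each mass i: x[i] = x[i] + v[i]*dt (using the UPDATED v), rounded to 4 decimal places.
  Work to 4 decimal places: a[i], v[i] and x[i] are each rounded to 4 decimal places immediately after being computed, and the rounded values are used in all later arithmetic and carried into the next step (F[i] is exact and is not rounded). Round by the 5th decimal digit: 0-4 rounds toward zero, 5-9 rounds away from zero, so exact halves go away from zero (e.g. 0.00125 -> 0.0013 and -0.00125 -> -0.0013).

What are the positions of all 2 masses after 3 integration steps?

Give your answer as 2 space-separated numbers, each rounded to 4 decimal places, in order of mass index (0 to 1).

Answer: 1.0000 5.0000

Derivation:
Step 0: x=[2.0000 4.0000] v=[0.0000 0.0000]
Step 1: x=[1.5000 4.5000] v=[-1.0000 1.0000]
Step 2: x=[1.0000 5.0000] v=[-1.0000 1.0000]
Step 3: x=[1.0000 5.0000] v=[0.0000 0.0000]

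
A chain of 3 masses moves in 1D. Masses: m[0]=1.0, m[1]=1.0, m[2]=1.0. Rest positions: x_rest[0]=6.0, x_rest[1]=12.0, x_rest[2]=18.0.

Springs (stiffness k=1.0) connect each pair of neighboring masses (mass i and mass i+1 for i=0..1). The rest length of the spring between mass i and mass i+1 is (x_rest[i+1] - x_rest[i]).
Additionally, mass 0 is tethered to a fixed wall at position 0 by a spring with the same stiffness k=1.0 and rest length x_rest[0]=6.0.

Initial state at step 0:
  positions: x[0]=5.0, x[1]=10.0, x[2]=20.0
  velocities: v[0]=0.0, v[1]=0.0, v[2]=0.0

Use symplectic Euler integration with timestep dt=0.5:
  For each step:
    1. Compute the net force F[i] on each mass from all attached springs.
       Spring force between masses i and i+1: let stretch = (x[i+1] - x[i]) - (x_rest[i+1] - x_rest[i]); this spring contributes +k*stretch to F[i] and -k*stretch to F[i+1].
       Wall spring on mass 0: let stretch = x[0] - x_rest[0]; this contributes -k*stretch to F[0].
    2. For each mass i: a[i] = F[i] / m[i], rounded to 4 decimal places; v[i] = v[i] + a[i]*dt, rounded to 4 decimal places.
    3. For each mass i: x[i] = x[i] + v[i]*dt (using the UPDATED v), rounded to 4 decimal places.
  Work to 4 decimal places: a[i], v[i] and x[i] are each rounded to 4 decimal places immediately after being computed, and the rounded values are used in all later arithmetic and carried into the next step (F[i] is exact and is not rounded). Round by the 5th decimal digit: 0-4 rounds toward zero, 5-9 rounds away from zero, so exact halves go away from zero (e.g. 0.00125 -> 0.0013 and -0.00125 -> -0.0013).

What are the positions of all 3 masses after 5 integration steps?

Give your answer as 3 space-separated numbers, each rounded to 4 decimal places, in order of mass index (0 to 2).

Answer: 8.2980 12.3018 16.7188

Derivation:
Step 0: x=[5.0000 10.0000 20.0000] v=[0.0000 0.0000 0.0000]
Step 1: x=[5.0000 11.2500 19.0000] v=[0.0000 2.5000 -2.0000]
Step 2: x=[5.3125 12.8750 17.5625] v=[0.6250 3.2500 -2.8750]
Step 3: x=[6.1875 13.7813 16.4531] v=[1.7500 1.8125 -2.2188]
Step 4: x=[7.4141 13.4571 16.1758] v=[2.4532 -0.6485 -0.5547]
Step 5: x=[8.2980 12.3018 16.7188] v=[1.7677 -2.3107 1.0860]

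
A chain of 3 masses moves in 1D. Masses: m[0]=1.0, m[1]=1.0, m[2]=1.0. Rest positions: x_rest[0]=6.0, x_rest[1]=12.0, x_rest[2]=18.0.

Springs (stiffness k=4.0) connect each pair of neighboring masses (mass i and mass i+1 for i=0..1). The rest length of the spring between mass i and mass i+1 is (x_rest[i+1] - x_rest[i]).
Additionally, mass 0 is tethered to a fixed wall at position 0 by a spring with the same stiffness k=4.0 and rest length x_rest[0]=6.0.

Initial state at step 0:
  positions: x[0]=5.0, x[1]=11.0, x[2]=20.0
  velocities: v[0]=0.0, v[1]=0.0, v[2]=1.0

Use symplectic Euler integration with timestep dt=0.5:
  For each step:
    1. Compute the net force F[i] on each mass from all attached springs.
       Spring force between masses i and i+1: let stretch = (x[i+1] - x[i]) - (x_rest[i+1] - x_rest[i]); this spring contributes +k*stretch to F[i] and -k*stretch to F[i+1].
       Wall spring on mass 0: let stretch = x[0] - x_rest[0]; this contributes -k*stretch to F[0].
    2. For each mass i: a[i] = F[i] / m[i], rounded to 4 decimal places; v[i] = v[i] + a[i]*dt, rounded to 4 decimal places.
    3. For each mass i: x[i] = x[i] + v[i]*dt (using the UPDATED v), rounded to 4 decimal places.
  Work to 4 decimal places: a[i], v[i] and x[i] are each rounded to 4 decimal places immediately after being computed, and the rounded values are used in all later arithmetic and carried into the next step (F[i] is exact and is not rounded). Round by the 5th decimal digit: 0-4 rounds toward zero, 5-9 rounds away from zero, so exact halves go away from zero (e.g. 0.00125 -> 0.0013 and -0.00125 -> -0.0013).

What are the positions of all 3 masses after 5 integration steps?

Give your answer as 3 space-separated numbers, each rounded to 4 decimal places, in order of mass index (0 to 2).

Step 0: x=[5.0000 11.0000 20.0000] v=[0.0000 0.0000 1.0000]
Step 1: x=[6.0000 14.0000 17.5000] v=[2.0000 6.0000 -5.0000]
Step 2: x=[9.0000 12.5000 17.5000] v=[6.0000 -3.0000 0.0000]
Step 3: x=[6.5000 12.5000 18.5000] v=[-5.0000 0.0000 2.0000]
Step 4: x=[3.5000 12.5000 19.5000] v=[-6.0000 0.0000 2.0000]
Step 5: x=[6.0000 10.5000 19.5000] v=[5.0000 -4.0000 0.0000]

Answer: 6.0000 10.5000 19.5000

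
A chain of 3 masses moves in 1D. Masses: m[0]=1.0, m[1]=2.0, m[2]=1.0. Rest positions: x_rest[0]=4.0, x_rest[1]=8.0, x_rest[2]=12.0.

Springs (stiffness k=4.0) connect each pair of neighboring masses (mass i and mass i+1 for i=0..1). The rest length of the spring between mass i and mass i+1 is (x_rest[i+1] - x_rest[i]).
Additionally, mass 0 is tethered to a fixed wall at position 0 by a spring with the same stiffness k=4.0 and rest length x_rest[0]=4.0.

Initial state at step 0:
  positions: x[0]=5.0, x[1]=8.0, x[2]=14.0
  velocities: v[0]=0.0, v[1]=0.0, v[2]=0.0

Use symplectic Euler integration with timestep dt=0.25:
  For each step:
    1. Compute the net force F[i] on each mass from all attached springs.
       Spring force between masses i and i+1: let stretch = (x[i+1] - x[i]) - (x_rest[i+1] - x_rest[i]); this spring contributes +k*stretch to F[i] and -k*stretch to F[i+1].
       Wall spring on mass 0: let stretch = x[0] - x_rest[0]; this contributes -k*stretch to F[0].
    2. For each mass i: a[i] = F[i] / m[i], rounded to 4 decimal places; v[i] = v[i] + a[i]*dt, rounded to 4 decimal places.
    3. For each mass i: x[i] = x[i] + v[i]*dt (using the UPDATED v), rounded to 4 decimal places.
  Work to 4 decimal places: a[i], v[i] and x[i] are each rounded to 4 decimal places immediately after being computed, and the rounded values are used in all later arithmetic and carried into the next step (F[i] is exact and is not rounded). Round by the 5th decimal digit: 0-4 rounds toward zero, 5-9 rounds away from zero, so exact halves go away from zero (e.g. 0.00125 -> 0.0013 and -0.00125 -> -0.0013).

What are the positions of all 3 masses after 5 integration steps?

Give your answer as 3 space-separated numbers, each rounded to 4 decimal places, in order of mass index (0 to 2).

Step 0: x=[5.0000 8.0000 14.0000] v=[0.0000 0.0000 0.0000]
Step 1: x=[4.5000 8.3750 13.5000] v=[-2.0000 1.5000 -2.0000]
Step 2: x=[3.8438 8.9063 12.7188] v=[-2.6250 2.1250 -3.1250]
Step 3: x=[3.4922 9.2813 11.9844] v=[-1.4063 1.5000 -2.9375]
Step 4: x=[3.7149 9.2706 11.5743] v=[0.8906 -0.0430 -1.6406]
Step 5: x=[4.3978 8.8534 11.5882] v=[2.7314 -1.6690 0.0557]

Answer: 4.3978 8.8534 11.5882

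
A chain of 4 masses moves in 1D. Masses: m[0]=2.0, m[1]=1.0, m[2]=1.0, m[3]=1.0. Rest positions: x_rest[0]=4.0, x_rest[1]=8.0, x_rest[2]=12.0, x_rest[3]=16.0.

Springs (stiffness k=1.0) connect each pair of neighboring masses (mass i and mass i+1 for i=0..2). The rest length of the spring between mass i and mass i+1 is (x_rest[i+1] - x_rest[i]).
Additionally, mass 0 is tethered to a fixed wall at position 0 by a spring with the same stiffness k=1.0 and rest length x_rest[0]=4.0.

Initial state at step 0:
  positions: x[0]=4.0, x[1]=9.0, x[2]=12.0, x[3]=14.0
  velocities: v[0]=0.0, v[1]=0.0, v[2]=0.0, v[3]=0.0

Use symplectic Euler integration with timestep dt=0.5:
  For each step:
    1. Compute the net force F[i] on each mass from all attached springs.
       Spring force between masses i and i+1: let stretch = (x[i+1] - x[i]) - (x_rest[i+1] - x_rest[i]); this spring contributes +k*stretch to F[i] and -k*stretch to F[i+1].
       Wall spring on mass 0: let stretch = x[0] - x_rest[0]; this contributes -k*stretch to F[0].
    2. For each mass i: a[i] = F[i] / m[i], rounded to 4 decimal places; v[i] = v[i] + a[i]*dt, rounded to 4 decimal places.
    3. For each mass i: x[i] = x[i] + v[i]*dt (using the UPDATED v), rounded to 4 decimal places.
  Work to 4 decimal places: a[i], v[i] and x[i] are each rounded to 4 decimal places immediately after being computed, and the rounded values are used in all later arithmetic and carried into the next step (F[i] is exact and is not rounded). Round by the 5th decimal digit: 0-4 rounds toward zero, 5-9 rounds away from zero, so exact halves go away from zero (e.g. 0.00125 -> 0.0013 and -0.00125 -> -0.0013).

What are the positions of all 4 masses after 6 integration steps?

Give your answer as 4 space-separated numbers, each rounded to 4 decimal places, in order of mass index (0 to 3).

Answer: 3.3174 7.2523 11.8009 16.5888

Derivation:
Step 0: x=[4.0000 9.0000 12.0000 14.0000] v=[0.0000 0.0000 0.0000 0.0000]
Step 1: x=[4.1250 8.5000 11.7500 14.5000] v=[0.2500 -1.0000 -0.5000 1.0000]
Step 2: x=[4.2813 7.7188 11.3750 15.3125] v=[0.3125 -1.5625 -0.7500 1.6250]
Step 3: x=[4.3321 6.9922 11.0703 16.1407] v=[0.1016 -1.4532 -0.6094 1.6563]
Step 4: x=[4.1739 6.6201 11.0137 16.7013] v=[-0.3164 -0.7442 -0.1133 1.1211]
Step 5: x=[3.7997 6.7349 11.2806 16.8400] v=[-0.7484 0.2295 0.5337 0.2773]
Step 6: x=[3.3174 7.2523 11.8009 16.5888] v=[-0.9646 1.0348 1.0406 -0.5024]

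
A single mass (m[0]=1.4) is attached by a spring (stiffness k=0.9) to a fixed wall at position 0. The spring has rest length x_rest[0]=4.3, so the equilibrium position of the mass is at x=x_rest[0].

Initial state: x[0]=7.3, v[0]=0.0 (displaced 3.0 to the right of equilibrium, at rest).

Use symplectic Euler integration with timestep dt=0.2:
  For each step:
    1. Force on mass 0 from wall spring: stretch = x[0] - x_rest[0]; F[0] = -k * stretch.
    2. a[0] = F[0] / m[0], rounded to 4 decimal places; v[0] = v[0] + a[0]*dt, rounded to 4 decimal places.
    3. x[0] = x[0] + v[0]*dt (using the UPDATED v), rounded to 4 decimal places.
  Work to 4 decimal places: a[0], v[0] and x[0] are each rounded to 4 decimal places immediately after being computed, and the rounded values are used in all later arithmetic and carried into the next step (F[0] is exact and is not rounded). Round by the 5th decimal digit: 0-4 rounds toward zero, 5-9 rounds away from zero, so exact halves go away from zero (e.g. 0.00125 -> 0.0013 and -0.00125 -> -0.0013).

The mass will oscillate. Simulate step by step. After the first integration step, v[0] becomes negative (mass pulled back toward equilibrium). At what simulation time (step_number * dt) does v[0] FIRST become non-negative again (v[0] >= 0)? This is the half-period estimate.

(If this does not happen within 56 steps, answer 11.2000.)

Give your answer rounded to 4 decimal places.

Answer: 4.0000

Derivation:
Step 0: x=[7.3000] v=[0.0000]
Step 1: x=[7.2229] v=[-0.3857]
Step 2: x=[7.0706] v=[-0.7615]
Step 3: x=[6.8471] v=[-1.1177]
Step 4: x=[6.5581] v=[-1.4452]
Step 5: x=[6.2110] v=[-1.7355]
Step 6: x=[5.8148] v=[-1.9812]
Step 7: x=[5.3796] v=[-2.1760]
Step 8: x=[4.9166] v=[-2.3148]
Step 9: x=[4.4378] v=[-2.3941]
Step 10: x=[3.9554] v=[-2.4118]
Step 11: x=[3.4819] v=[-2.3675]
Step 12: x=[3.0294] v=[-2.2623]
Step 13: x=[2.6096] v=[-2.0989]
Step 14: x=[2.2333] v=[-1.8816]
Step 15: x=[1.9101] v=[-1.6159]
Step 16: x=[1.6484] v=[-1.3086]
Step 17: x=[1.4549] v=[-0.9677]
Step 18: x=[1.3345] v=[-0.6019]
Step 19: x=[1.2904] v=[-0.2206]
Step 20: x=[1.3237] v=[0.1663]
First v>=0 after going negative at step 20, time=4.0000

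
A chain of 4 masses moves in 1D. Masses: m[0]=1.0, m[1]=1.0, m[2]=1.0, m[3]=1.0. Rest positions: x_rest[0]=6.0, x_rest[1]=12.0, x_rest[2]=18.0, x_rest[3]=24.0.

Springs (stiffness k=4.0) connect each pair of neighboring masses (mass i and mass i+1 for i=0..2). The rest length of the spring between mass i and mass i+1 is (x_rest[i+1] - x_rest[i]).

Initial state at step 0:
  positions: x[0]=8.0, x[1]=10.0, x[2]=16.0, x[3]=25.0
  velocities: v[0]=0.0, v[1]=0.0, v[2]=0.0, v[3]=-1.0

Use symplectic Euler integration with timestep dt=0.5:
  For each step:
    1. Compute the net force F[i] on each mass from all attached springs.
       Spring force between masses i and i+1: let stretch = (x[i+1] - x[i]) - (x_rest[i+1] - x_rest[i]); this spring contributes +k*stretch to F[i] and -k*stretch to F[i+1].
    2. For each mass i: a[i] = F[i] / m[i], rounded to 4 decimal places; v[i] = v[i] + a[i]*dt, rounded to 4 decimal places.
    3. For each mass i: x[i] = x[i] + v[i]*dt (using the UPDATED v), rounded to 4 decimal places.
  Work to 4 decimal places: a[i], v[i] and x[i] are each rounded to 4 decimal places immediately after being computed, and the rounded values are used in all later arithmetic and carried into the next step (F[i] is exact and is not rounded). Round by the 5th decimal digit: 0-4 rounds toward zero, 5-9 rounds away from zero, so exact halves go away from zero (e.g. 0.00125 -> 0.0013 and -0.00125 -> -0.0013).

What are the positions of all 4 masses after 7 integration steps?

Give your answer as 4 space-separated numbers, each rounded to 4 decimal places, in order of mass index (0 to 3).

Step 0: x=[8.0000 10.0000 16.0000 25.0000] v=[0.0000 0.0000 0.0000 -1.0000]
Step 1: x=[4.0000 14.0000 19.0000 21.5000] v=[-8.0000 8.0000 6.0000 -7.0000]
Step 2: x=[4.0000 13.0000 19.5000 21.5000] v=[0.0000 -2.0000 1.0000 0.0000]
Step 3: x=[7.0000 9.5000 15.5000 25.5000] v=[6.0000 -7.0000 -8.0000 8.0000]
Step 4: x=[6.5000 9.5000 15.5000 25.5000] v=[-1.0000 0.0000 0.0000 0.0000]
Step 5: x=[3.0000 12.5000 19.5000 21.5000] v=[-7.0000 6.0000 8.0000 -8.0000]
Step 6: x=[3.0000 13.0000 18.5000 21.5000] v=[0.0000 1.0000 -2.0000 0.0000]
Step 7: x=[7.0000 9.0000 15.0000 24.5000] v=[8.0000 -8.0000 -7.0000 6.0000]

Answer: 7.0000 9.0000 15.0000 24.5000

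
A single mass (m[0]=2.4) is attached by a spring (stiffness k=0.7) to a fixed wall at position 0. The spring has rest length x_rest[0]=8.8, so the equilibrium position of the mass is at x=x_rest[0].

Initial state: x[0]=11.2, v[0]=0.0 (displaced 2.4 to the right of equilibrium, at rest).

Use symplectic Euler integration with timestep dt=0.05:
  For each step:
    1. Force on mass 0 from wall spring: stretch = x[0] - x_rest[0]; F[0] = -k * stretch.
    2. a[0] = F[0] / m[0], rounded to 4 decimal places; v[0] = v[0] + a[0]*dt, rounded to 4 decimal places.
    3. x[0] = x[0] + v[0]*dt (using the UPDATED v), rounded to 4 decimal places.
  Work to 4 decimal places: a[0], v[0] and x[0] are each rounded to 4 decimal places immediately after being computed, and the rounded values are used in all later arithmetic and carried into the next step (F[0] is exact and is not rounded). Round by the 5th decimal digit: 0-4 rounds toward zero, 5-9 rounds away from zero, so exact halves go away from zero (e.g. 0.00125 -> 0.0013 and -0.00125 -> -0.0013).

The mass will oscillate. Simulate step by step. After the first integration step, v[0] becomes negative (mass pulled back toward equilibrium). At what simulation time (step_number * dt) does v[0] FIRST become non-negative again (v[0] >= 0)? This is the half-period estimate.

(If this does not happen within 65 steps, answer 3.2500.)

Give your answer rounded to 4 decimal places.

Step 0: x=[11.2000] v=[0.0000]
Step 1: x=[11.1983] v=[-0.0350]
Step 2: x=[11.1948] v=[-0.0700]
Step 3: x=[11.1896] v=[-0.1049]
Step 4: x=[11.1826] v=[-0.1398]
Step 5: x=[11.1739] v=[-0.1745]
Step 6: x=[11.1634] v=[-0.2091]
Step 7: x=[11.1512] v=[-0.2436]
Step 8: x=[11.1373] v=[-0.2779]
Step 9: x=[11.1217] v=[-0.3120]
Step 10: x=[11.1044] v=[-0.3459]
Step 11: x=[11.0854] v=[-0.3795]
Step 12: x=[11.0648] v=[-0.4128]
Step 13: x=[11.0425] v=[-0.4458]
Step 14: x=[11.0186] v=[-0.4785]
Step 15: x=[10.9931] v=[-0.5109]
Step 16: x=[10.9660] v=[-0.5429]
Step 17: x=[10.9373] v=[-0.5745]
Step 18: x=[10.9070] v=[-0.6057]
Step 19: x=[10.8752] v=[-0.6364]
Step 20: x=[10.8419] v=[-0.6667]
Step 21: x=[10.8071] v=[-0.6965]
Step 22: x=[10.7708] v=[-0.7258]
Step 23: x=[10.7331] v=[-0.7545]
Step 24: x=[10.6940] v=[-0.7827]
Step 25: x=[10.6535] v=[-0.8103]
Step 26: x=[10.6116] v=[-0.8373]
Step 27: x=[10.5684] v=[-0.8637]
Step 28: x=[10.5239] v=[-0.8895]
Step 29: x=[10.4782] v=[-0.9146]
Step 30: x=[10.4312] v=[-0.9391]
Step 31: x=[10.3831] v=[-0.9629]
Step 32: x=[10.3338] v=[-0.9860]
Step 33: x=[10.2834] v=[-1.0084]
Step 34: x=[10.2319] v=[-1.0300]
Step 35: x=[10.1794] v=[-1.0509]
Step 36: x=[10.1259] v=[-1.0710]
Step 37: x=[10.0714] v=[-1.0903]
Step 38: x=[10.0160] v=[-1.1088]
Step 39: x=[9.9597] v=[-1.1265]
Step 40: x=[9.9025] v=[-1.1434]
Step 41: x=[9.8445] v=[-1.1595]
Step 42: x=[9.7858] v=[-1.1747]
Step 43: x=[9.7263] v=[-1.1891]
Step 44: x=[9.6662] v=[-1.2026]
Step 45: x=[9.6054] v=[-1.2152]
Step 46: x=[9.5441] v=[-1.2269]
Step 47: x=[9.4822] v=[-1.2378]
Step 48: x=[9.4198] v=[-1.2478]
Step 49: x=[9.3570] v=[-1.2568]
Step 50: x=[9.2938] v=[-1.2649]
Step 51: x=[9.2302] v=[-1.2721]
Step 52: x=[9.1663] v=[-1.2784]
Step 53: x=[9.1021] v=[-1.2837]
Step 54: x=[9.0377] v=[-1.2881]
Step 55: x=[8.9731] v=[-1.2916]
Step 56: x=[8.9084] v=[-1.2941]
Step 57: x=[8.8436] v=[-1.2957]
Step 58: x=[8.7788] v=[-1.2963]
Step 59: x=[8.7140] v=[-1.2960]
Step 60: x=[8.6493] v=[-1.2947]
Step 61: x=[8.5847] v=[-1.2925]
Step 62: x=[8.5202] v=[-1.2894]
Step 63: x=[8.4559] v=[-1.2853]
Step 64: x=[8.3919] v=[-1.2803]
Step 65: x=[8.3282] v=[-1.2744]
v[0] did not become non-negative within 65 steps; using fallback time=3.2500

Answer: 3.2500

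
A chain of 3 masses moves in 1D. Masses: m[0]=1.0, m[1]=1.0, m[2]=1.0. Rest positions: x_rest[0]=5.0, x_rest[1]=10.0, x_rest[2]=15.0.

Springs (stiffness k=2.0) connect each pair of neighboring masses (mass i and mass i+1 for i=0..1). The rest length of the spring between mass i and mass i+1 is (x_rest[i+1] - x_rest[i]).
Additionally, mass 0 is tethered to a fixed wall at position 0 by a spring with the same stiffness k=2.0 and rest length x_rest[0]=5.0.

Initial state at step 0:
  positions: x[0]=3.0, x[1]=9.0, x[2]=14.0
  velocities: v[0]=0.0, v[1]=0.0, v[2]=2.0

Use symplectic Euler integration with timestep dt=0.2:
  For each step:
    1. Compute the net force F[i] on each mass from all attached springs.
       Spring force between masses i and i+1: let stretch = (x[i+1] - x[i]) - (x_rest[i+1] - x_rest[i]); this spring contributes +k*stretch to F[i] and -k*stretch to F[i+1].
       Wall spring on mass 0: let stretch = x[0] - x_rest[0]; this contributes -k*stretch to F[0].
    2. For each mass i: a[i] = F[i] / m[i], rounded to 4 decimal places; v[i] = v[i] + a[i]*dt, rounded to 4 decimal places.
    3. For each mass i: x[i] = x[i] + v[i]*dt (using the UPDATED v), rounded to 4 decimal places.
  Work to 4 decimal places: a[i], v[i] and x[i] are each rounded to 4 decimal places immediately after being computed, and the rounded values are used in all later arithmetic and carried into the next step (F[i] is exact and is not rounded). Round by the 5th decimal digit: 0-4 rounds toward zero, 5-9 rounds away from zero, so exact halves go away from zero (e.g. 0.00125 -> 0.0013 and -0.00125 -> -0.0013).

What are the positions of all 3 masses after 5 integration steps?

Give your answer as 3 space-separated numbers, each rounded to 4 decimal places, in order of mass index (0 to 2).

Answer: 5.3301 9.1767 15.3130

Derivation:
Step 0: x=[3.0000 9.0000 14.0000] v=[0.0000 0.0000 2.0000]
Step 1: x=[3.2400 8.9200 14.4000] v=[1.2000 -0.4000 2.0000]
Step 2: x=[3.6752 8.8240 14.7616] v=[2.1760 -0.4800 1.8080]
Step 3: x=[4.2283 8.7911 15.0482] v=[2.7654 -0.1645 1.4330]
Step 4: x=[4.8081 8.8937 15.2342] v=[2.8992 0.5132 0.9302]
Step 5: x=[5.3301 9.1767 15.3130] v=[2.6102 1.4152 0.3940]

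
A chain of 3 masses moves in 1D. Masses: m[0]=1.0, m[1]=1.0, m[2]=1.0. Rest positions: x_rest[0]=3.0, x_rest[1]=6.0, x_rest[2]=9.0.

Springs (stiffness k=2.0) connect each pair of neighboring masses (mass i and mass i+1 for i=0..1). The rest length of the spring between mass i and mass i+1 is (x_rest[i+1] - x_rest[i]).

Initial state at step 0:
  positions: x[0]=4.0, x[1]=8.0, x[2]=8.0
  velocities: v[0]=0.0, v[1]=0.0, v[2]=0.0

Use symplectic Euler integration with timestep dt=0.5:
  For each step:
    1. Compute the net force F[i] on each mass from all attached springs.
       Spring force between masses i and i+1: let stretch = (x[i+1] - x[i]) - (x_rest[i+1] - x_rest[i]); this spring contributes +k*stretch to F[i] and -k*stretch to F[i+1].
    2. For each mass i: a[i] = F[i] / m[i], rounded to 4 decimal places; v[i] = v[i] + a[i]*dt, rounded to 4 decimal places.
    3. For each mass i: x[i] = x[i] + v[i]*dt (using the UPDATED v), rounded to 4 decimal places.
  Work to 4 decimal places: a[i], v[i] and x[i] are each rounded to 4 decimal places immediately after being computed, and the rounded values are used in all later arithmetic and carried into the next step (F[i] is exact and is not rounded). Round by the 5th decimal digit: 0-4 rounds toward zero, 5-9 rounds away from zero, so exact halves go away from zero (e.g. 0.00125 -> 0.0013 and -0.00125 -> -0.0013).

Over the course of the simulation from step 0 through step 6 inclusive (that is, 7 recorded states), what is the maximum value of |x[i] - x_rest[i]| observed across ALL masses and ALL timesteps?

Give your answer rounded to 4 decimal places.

Step 0: x=[4.0000 8.0000 8.0000] v=[0.0000 0.0000 0.0000]
Step 1: x=[4.5000 6.0000 9.5000] v=[1.0000 -4.0000 3.0000]
Step 2: x=[4.2500 5.0000 10.7500] v=[-0.5000 -2.0000 2.5000]
Step 3: x=[2.8750 6.5000 10.6250] v=[-2.7500 3.0000 -0.2500]
Step 4: x=[1.8125 8.2500 9.9375] v=[-2.1250 3.5000 -1.3750]
Step 5: x=[2.4688 7.6250 9.9063] v=[1.3125 -1.2500 -0.0625]
Step 6: x=[4.2032 5.5626 10.2344] v=[3.4687 -4.1249 0.6562]
Max displacement = 2.2500

Answer: 2.2500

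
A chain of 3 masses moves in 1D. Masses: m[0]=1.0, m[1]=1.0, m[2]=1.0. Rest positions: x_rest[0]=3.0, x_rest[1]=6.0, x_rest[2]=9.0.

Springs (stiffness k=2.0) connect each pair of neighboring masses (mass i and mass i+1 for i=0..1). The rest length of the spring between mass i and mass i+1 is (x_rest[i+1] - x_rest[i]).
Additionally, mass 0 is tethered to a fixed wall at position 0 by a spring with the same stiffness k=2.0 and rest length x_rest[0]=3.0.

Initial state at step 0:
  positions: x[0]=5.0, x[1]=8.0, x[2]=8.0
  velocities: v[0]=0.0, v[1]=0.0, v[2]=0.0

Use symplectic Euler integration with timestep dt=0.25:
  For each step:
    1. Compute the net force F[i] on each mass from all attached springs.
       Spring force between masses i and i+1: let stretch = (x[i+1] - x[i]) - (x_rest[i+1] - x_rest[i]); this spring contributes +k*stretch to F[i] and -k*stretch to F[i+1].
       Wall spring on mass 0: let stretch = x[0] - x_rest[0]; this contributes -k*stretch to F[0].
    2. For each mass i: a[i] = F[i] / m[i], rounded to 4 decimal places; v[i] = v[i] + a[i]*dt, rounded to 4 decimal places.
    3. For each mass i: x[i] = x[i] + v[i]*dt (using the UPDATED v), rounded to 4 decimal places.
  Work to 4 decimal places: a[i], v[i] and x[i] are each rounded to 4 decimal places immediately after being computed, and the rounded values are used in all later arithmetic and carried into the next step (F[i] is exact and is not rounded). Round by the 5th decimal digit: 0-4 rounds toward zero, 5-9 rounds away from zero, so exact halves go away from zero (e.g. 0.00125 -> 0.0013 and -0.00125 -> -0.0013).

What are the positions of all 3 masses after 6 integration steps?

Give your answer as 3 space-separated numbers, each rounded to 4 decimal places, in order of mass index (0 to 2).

Step 0: x=[5.0000 8.0000 8.0000] v=[0.0000 0.0000 0.0000]
Step 1: x=[4.7500 7.6250 8.3750] v=[-1.0000 -1.5000 1.5000]
Step 2: x=[4.2656 6.9844 9.0313] v=[-1.9375 -2.5625 2.6250]
Step 3: x=[3.5879 6.2598 9.8067] v=[-2.7109 -2.8985 3.1016]
Step 4: x=[2.7957 5.6446 10.5138] v=[-3.1689 -2.4610 2.8282]
Step 5: x=[2.0101 5.2819 10.9872] v=[-3.1423 -1.4509 1.8936]
Step 6: x=[1.3822 5.2234 11.1225] v=[-2.5115 -0.2342 0.5410]

Answer: 1.3822 5.2234 11.1225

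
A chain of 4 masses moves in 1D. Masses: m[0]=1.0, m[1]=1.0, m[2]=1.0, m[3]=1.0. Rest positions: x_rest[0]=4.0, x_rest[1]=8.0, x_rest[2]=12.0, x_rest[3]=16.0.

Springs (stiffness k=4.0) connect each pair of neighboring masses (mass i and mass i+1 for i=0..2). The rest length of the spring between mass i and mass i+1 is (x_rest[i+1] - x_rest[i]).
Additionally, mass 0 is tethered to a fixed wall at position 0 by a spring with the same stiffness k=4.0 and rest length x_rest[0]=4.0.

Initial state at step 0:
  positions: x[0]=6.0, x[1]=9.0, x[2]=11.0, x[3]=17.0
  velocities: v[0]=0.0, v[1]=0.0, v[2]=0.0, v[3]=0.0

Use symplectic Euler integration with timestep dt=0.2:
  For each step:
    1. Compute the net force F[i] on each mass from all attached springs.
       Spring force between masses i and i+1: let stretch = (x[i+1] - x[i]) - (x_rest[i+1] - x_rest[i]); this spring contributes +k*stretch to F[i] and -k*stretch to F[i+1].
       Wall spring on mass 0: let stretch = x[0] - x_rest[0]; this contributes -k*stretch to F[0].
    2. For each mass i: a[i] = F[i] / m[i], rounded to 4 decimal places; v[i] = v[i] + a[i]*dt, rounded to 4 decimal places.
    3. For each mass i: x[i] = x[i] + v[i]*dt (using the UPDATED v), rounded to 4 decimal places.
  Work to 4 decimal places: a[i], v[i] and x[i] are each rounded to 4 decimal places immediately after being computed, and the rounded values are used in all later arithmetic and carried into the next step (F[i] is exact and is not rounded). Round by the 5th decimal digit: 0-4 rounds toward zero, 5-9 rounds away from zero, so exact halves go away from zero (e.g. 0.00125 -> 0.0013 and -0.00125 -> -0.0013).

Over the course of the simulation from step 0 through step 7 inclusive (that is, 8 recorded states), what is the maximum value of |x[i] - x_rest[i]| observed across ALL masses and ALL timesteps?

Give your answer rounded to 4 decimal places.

Answer: 2.0052

Derivation:
Step 0: x=[6.0000 9.0000 11.0000 17.0000] v=[0.0000 0.0000 0.0000 0.0000]
Step 1: x=[5.5200 8.8400 11.6400 16.6800] v=[-2.4000 -0.8000 3.2000 -1.6000]
Step 2: x=[4.6880 8.5968 12.6384 16.1936] v=[-4.1600 -1.2160 4.9920 -2.4320]
Step 3: x=[3.7313 8.3748 13.5590 15.7784] v=[-4.7834 -1.1098 4.6029 -2.0762]
Step 4: x=[2.9206 8.2394 14.0052 15.6481] v=[-4.0536 -0.6772 2.2311 -0.6517]
Step 5: x=[2.4936 8.1755 13.7918 15.8949] v=[-2.1350 -0.3196 -1.0672 1.2340]
Step 6: x=[2.5767 8.1011 13.0162 16.4452] v=[0.4156 -0.3721 -3.8778 2.7515]
Step 7: x=[3.1315 7.9292 12.0029 17.0869] v=[2.7738 -0.8595 -5.0667 3.2083]
Max displacement = 2.0052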